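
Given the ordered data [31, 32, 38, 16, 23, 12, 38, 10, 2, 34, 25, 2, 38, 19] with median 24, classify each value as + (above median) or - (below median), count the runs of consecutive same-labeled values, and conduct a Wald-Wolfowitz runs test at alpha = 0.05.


Step 1: Compute median = 24; label A = above, B = below.
Labels in order: AAABBBABBAABAB  (n_A = 7, n_B = 7)
Step 2: Count runs R = 8.
Step 3: Under H0 (random ordering), E[R] = 2*n_A*n_B/(n_A+n_B) + 1 = 2*7*7/14 + 1 = 8.0000.
        Var[R] = 2*n_A*n_B*(2*n_A*n_B - n_A - n_B) / ((n_A+n_B)^2 * (n_A+n_B-1)) = 8232/2548 = 3.2308.
        SD[R] = 1.7974.
Step 4: R = E[R], so z = 0 with no continuity correction.
Step 5: Two-sided p-value via normal approximation = 2*(1 - Phi(|z|)) = 1.000000.
Step 6: alpha = 0.05. fail to reject H0.

R = 8, z = 0.0000, p = 1.000000, fail to reject H0.


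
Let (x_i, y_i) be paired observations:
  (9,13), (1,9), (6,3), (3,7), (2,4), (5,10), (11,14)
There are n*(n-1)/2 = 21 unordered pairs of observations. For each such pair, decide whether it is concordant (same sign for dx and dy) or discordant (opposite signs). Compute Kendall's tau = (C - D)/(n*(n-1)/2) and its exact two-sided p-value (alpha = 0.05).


Step 1: Enumerate the 21 unordered pairs (i,j) with i<j and classify each by sign(x_j-x_i) * sign(y_j-y_i).
  (1,2):dx=-8,dy=-4->C; (1,3):dx=-3,dy=-10->C; (1,4):dx=-6,dy=-6->C; (1,5):dx=-7,dy=-9->C
  (1,6):dx=-4,dy=-3->C; (1,7):dx=+2,dy=+1->C; (2,3):dx=+5,dy=-6->D; (2,4):dx=+2,dy=-2->D
  (2,5):dx=+1,dy=-5->D; (2,6):dx=+4,dy=+1->C; (2,7):dx=+10,dy=+5->C; (3,4):dx=-3,dy=+4->D
  (3,5):dx=-4,dy=+1->D; (3,6):dx=-1,dy=+7->D; (3,7):dx=+5,dy=+11->C; (4,5):dx=-1,dy=-3->C
  (4,6):dx=+2,dy=+3->C; (4,7):dx=+8,dy=+7->C; (5,6):dx=+3,dy=+6->C; (5,7):dx=+9,dy=+10->C
  (6,7):dx=+6,dy=+4->C
Step 2: C = 15, D = 6, total pairs = 21.
Step 3: tau = (C - D)/(n(n-1)/2) = (15 - 6)/21 = 0.428571.
Step 4: Exact two-sided p-value (enumerate n! = 5040 permutations of y under H0): p = 0.238889.
Step 5: alpha = 0.05. fail to reject H0.

tau_b = 0.4286 (C=15, D=6), p = 0.238889, fail to reject H0.


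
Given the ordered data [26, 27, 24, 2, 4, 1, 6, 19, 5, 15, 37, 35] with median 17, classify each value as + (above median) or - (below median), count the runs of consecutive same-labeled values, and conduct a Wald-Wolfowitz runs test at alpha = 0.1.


Step 1: Compute median = 17; label A = above, B = below.
Labels in order: AAABBBBABBAA  (n_A = 6, n_B = 6)
Step 2: Count runs R = 5.
Step 3: Under H0 (random ordering), E[R] = 2*n_A*n_B/(n_A+n_B) + 1 = 2*6*6/12 + 1 = 7.0000.
        Var[R] = 2*n_A*n_B*(2*n_A*n_B - n_A - n_B) / ((n_A+n_B)^2 * (n_A+n_B-1)) = 4320/1584 = 2.7273.
        SD[R] = 1.6514.
Step 4: Continuity-corrected z = (R + 0.5 - E[R]) / SD[R] = (5 + 0.5 - 7.0000) / 1.6514 = -0.9083.
Step 5: Two-sided p-value via normal approximation = 2*(1 - Phi(|z|)) = 0.363722.
Step 6: alpha = 0.1. fail to reject H0.

R = 5, z = -0.9083, p = 0.363722, fail to reject H0.


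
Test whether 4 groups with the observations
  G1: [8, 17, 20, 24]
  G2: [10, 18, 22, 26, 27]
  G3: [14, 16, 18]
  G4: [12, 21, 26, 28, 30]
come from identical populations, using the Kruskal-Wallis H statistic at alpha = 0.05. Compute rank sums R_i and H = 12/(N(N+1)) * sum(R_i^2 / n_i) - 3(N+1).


Step 1: Combine all N = 17 observations and assign midranks.
sorted (value, group, rank): (8,G1,1), (10,G2,2), (12,G4,3), (14,G3,4), (16,G3,5), (17,G1,6), (18,G2,7.5), (18,G3,7.5), (20,G1,9), (21,G4,10), (22,G2,11), (24,G1,12), (26,G2,13.5), (26,G4,13.5), (27,G2,15), (28,G4,16), (30,G4,17)
Step 2: Sum ranks within each group.
R_1 = 28 (n_1 = 4)
R_2 = 49 (n_2 = 5)
R_3 = 16.5 (n_3 = 3)
R_4 = 59.5 (n_4 = 5)
Step 3: H = 12/(N(N+1)) * sum(R_i^2/n_i) - 3(N+1)
     = 12/(17*18) * (28^2/4 + 49^2/5 + 16.5^2/3 + 59.5^2/5) - 3*18
     = 0.039216 * 1475 - 54
     = 3.843137.
Step 4: Ties present; correction factor C = 1 - 12/(17^3 - 17) = 0.997549. Corrected H = 3.843137 / 0.997549 = 3.852580.
Step 5: Under H0, H ~ chi^2(3); p-value = 0.277829.
Step 6: alpha = 0.05. fail to reject H0.

H = 3.8526, df = 3, p = 0.277829, fail to reject H0.


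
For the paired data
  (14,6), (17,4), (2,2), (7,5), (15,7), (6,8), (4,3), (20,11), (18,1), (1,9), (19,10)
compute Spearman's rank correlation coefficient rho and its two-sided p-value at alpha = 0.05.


Step 1: Rank x and y separately (midranks; no ties here).
rank(x): 14->6, 17->8, 2->2, 7->5, 15->7, 6->4, 4->3, 20->11, 18->9, 1->1, 19->10
rank(y): 6->6, 4->4, 2->2, 5->5, 7->7, 8->8, 3->3, 11->11, 1->1, 9->9, 10->10
Step 2: d_i = R_x(i) - R_y(i); compute d_i^2.
  (6-6)^2=0, (8-4)^2=16, (2-2)^2=0, (5-5)^2=0, (7-7)^2=0, (4-8)^2=16, (3-3)^2=0, (11-11)^2=0, (9-1)^2=64, (1-9)^2=64, (10-10)^2=0
sum(d^2) = 160.
Step 3: rho = 1 - 6*160 / (11*(11^2 - 1)) = 1 - 960/1320 = 0.272727.
Step 4: Under H0, t = rho * sqrt((n-2)/(1-rho^2)) = 0.8504 ~ t(9).
Step 5: Two-sided p-value from the t-distribution with 9 df = 0.417141.
Step 6: alpha = 0.05. fail to reject H0.

rho = 0.2727, p = 0.417141, fail to reject H0 at alpha = 0.05.


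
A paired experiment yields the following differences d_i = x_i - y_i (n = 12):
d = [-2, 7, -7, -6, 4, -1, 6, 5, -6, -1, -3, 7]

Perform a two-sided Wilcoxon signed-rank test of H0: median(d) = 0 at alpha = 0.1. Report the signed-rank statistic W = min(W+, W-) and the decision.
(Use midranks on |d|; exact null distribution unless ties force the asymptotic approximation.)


Step 1: Drop any zero differences (none here) and take |d_i|.
|d| = [2, 7, 7, 6, 4, 1, 6, 5, 6, 1, 3, 7]
Step 2: Midrank |d_i| (ties get averaged ranks).
ranks: |2|->3, |7|->11, |7|->11, |6|->8, |4|->5, |1|->1.5, |6|->8, |5|->6, |6|->8, |1|->1.5, |3|->4, |7|->11
Step 3: Attach original signs; sum ranks with positive sign and with negative sign.
W+ = 11 + 5 + 8 + 6 + 11 = 41
W- = 3 + 11 + 8 + 1.5 + 8 + 1.5 + 4 = 37
(Check: W+ + W- = 78 should equal n(n+1)/2 = 78.)
Step 4: Test statistic W = min(W+, W-) = 37.
Step 5: Ties in |d|, so use the tie-corrected normal approximation.
        E[W] = n(n+1)/4 = 12*13/4 = 39.
        Tie groups: |d|=1 (t=2), |d|=6 (t=3), |d|=7 (t=3); sum(t^3 - t) = 54.
        Var[W] = n(n+1)(2n+1)/24 - sum(t^3-t)/48 = 3900/24 - 54/48 = 161.375.
        z = (W - E[W]) / sqrt(Var[W]) = (37 - 39) / 12.7033 = -0.1574.
        Two-sided p = 2*Phi(z) = 0.874899.
Step 6: alpha = 0.1. fail to reject H0.

W+ = 41, W- = 37, W = min = 37, p = 0.874899, fail to reject H0.


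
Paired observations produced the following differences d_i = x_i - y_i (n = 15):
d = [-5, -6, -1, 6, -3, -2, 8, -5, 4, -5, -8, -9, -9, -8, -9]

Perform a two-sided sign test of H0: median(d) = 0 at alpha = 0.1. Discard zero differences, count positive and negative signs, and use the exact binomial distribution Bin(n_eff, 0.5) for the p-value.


Step 1: Discard zero differences. Original n = 15; n_eff = number of nonzero differences = 15.
Nonzero differences (with sign): -5, -6, -1, +6, -3, -2, +8, -5, +4, -5, -8, -9, -9, -8, -9
Step 2: Count signs: positive = 3, negative = 12.
Step 3: Under H0: P(positive) = 0.5, so the number of positives S ~ Bin(15, 0.5).
Step 4: Two-sided exact p-value = sum of Bin(15,0.5) probabilities at or below the observed probability = 0.035156.
Step 5: alpha = 0.1. reject H0.

n_eff = 15, pos = 3, neg = 12, p = 0.035156, reject H0.


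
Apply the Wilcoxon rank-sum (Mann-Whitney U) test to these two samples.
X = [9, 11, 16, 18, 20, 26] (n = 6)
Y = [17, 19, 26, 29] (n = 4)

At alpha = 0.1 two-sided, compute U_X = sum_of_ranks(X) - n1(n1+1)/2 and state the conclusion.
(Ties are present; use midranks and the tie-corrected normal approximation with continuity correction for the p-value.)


Step 1: Combine and sort all 10 observations; assign midranks.
sorted (value, group): (9,X), (11,X), (16,X), (17,Y), (18,X), (19,Y), (20,X), (26,X), (26,Y), (29,Y)
ranks: 9->1, 11->2, 16->3, 17->4, 18->5, 19->6, 20->7, 26->8.5, 26->8.5, 29->10
Step 2: Rank sum for X: R1 = 1 + 2 + 3 + 5 + 7 + 8.5 = 26.5.
Step 3: U_X = R1 - n1(n1+1)/2 = 26.5 - 6*7/2 = 26.5 - 21 = 5.5.
       U_Y = n1*n2 - U_X = 24 - 5.5 = 18.5.
Step 4: Ties are present, so use the tie-corrected normal approximation (with continuity correction) for the p-value.
Step 5: p-value = 0.199458; compare to alpha = 0.1. fail to reject H0.

U_X = 5.5, p = 0.199458, fail to reject H0 at alpha = 0.1.


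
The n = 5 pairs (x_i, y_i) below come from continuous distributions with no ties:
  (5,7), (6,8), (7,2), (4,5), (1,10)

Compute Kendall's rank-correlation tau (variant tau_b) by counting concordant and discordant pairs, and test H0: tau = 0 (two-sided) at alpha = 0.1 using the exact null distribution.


Step 1: Enumerate the 10 unordered pairs (i,j) with i<j and classify each by sign(x_j-x_i) * sign(y_j-y_i).
  (1,2):dx=+1,dy=+1->C; (1,3):dx=+2,dy=-5->D; (1,4):dx=-1,dy=-2->C; (1,5):dx=-4,dy=+3->D
  (2,3):dx=+1,dy=-6->D; (2,4):dx=-2,dy=-3->C; (2,5):dx=-5,dy=+2->D; (3,4):dx=-3,dy=+3->D
  (3,5):dx=-6,dy=+8->D; (4,5):dx=-3,dy=+5->D
Step 2: C = 3, D = 7, total pairs = 10.
Step 3: tau = (C - D)/(n(n-1)/2) = (3 - 7)/10 = -0.400000.
Step 4: Exact two-sided p-value (enumerate n! = 120 permutations of y under H0): p = 0.483333.
Step 5: alpha = 0.1. fail to reject H0.

tau_b = -0.4000 (C=3, D=7), p = 0.483333, fail to reject H0.


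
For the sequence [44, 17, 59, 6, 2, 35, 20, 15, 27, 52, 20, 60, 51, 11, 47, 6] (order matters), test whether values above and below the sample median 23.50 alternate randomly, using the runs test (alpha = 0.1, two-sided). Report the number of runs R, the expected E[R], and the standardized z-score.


Step 1: Compute median = 23.50; label A = above, B = below.
Labels in order: ABABBABBAABAABAB  (n_A = 8, n_B = 8)
Step 2: Count runs R = 12.
Step 3: Under H0 (random ordering), E[R] = 2*n_A*n_B/(n_A+n_B) + 1 = 2*8*8/16 + 1 = 9.0000.
        Var[R] = 2*n_A*n_B*(2*n_A*n_B - n_A - n_B) / ((n_A+n_B)^2 * (n_A+n_B-1)) = 14336/3840 = 3.7333.
        SD[R] = 1.9322.
Step 4: Continuity-corrected z = (R - 0.5 - E[R]) / SD[R] = (12 - 0.5 - 9.0000) / 1.9322 = 1.2939.
Step 5: Two-sided p-value via normal approximation = 2*(1 - Phi(|z|)) = 0.195709.
Step 6: alpha = 0.1. fail to reject H0.

R = 12, z = 1.2939, p = 0.195709, fail to reject H0.


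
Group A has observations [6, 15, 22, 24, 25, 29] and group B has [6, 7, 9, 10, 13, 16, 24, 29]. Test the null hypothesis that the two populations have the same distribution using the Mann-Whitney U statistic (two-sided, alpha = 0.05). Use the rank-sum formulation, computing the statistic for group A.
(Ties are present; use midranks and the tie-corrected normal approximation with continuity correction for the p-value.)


Step 1: Combine and sort all 14 observations; assign midranks.
sorted (value, group): (6,X), (6,Y), (7,Y), (9,Y), (10,Y), (13,Y), (15,X), (16,Y), (22,X), (24,X), (24,Y), (25,X), (29,X), (29,Y)
ranks: 6->1.5, 6->1.5, 7->3, 9->4, 10->5, 13->6, 15->7, 16->8, 22->9, 24->10.5, 24->10.5, 25->12, 29->13.5, 29->13.5
Step 2: Rank sum for X: R1 = 1.5 + 7 + 9 + 10.5 + 12 + 13.5 = 53.5.
Step 3: U_X = R1 - n1(n1+1)/2 = 53.5 - 6*7/2 = 53.5 - 21 = 32.5.
       U_Y = n1*n2 - U_X = 48 - 32.5 = 15.5.
Step 4: Ties are present, so use the tie-corrected normal approximation (with continuity correction) for the p-value.
Step 5: p-value = 0.300101; compare to alpha = 0.05. fail to reject H0.

U_X = 32.5, p = 0.300101, fail to reject H0 at alpha = 0.05.


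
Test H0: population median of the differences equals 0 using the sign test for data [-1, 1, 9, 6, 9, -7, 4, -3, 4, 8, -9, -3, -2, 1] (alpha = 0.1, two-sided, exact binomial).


Step 1: Discard zero differences. Original n = 14; n_eff = number of nonzero differences = 14.
Nonzero differences (with sign): -1, +1, +9, +6, +9, -7, +4, -3, +4, +8, -9, -3, -2, +1
Step 2: Count signs: positive = 8, negative = 6.
Step 3: Under H0: P(positive) = 0.5, so the number of positives S ~ Bin(14, 0.5).
Step 4: Two-sided exact p-value = sum of Bin(14,0.5) probabilities at or below the observed probability = 0.790527.
Step 5: alpha = 0.1. fail to reject H0.

n_eff = 14, pos = 8, neg = 6, p = 0.790527, fail to reject H0.


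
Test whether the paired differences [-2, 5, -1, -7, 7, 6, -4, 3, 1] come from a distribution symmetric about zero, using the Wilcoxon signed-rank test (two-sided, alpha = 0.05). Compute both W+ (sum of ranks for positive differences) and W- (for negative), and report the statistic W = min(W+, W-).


Step 1: Drop any zero differences (none here) and take |d_i|.
|d| = [2, 5, 1, 7, 7, 6, 4, 3, 1]
Step 2: Midrank |d_i| (ties get averaged ranks).
ranks: |2|->3, |5|->6, |1|->1.5, |7|->8.5, |7|->8.5, |6|->7, |4|->5, |3|->4, |1|->1.5
Step 3: Attach original signs; sum ranks with positive sign and with negative sign.
W+ = 6 + 8.5 + 7 + 4 + 1.5 = 27
W- = 3 + 1.5 + 8.5 + 5 = 18
(Check: W+ + W- = 45 should equal n(n+1)/2 = 45.)
Step 4: Test statistic W = min(W+, W-) = 18.
Step 5: Ties in |d|, so use the tie-corrected normal approximation.
        E[W] = n(n+1)/4 = 9*10/4 = 22.5.
        Tie groups: |d|=1 (t=2), |d|=7 (t=2); sum(t^3 - t) = 12.
        Var[W] = n(n+1)(2n+1)/24 - sum(t^3-t)/48 = 1710/24 - 12/48 = 71.
        z = (W - E[W]) / sqrt(Var[W]) = (18 - 22.5) / 8.4261 = -0.5341.
        Two-sided p = 2*Phi(z) = 0.593306.
Step 6: alpha = 0.05. fail to reject H0.

W+ = 27, W- = 18, W = min = 18, p = 0.593306, fail to reject H0.


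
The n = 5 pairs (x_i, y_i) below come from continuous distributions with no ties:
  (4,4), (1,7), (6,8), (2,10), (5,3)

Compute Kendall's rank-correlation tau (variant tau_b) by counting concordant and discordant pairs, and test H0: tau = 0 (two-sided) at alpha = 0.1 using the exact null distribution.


Step 1: Enumerate the 10 unordered pairs (i,j) with i<j and classify each by sign(x_j-x_i) * sign(y_j-y_i).
  (1,2):dx=-3,dy=+3->D; (1,3):dx=+2,dy=+4->C; (1,4):dx=-2,dy=+6->D; (1,5):dx=+1,dy=-1->D
  (2,3):dx=+5,dy=+1->C; (2,4):dx=+1,dy=+3->C; (2,5):dx=+4,dy=-4->D; (3,4):dx=-4,dy=+2->D
  (3,5):dx=-1,dy=-5->C; (4,5):dx=+3,dy=-7->D
Step 2: C = 4, D = 6, total pairs = 10.
Step 3: tau = (C - D)/(n(n-1)/2) = (4 - 6)/10 = -0.200000.
Step 4: Exact two-sided p-value (enumerate n! = 120 permutations of y under H0): p = 0.816667.
Step 5: alpha = 0.1. fail to reject H0.

tau_b = -0.2000 (C=4, D=6), p = 0.816667, fail to reject H0.


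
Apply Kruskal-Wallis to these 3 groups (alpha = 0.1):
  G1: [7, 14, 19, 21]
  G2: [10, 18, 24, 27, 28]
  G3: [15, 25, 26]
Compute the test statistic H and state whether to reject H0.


Step 1: Combine all N = 12 observations and assign midranks.
sorted (value, group, rank): (7,G1,1), (10,G2,2), (14,G1,3), (15,G3,4), (18,G2,5), (19,G1,6), (21,G1,7), (24,G2,8), (25,G3,9), (26,G3,10), (27,G2,11), (28,G2,12)
Step 2: Sum ranks within each group.
R_1 = 17 (n_1 = 4)
R_2 = 38 (n_2 = 5)
R_3 = 23 (n_3 = 3)
Step 3: H = 12/(N(N+1)) * sum(R_i^2/n_i) - 3(N+1)
     = 12/(12*13) * (17^2/4 + 38^2/5 + 23^2/3) - 3*13
     = 0.076923 * 537.383 - 39
     = 2.337179.
Step 4: No ties, so H is used without correction.
Step 5: Under H0, H ~ chi^2(2); p-value = 0.310805.
Step 6: alpha = 0.1. fail to reject H0.

H = 2.3372, df = 2, p = 0.310805, fail to reject H0.


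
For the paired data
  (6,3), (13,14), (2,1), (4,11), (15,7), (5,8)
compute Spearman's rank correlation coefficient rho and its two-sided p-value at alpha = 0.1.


Step 1: Rank x and y separately (midranks; no ties here).
rank(x): 6->4, 13->5, 2->1, 4->2, 15->6, 5->3
rank(y): 3->2, 14->6, 1->1, 11->5, 7->3, 8->4
Step 2: d_i = R_x(i) - R_y(i); compute d_i^2.
  (4-2)^2=4, (5-6)^2=1, (1-1)^2=0, (2-5)^2=9, (6-3)^2=9, (3-4)^2=1
sum(d^2) = 24.
Step 3: rho = 1 - 6*24 / (6*(6^2 - 1)) = 1 - 144/210 = 0.314286.
Step 4: Under H0, t = rho * sqrt((n-2)/(1-rho^2)) = 0.6621 ~ t(4).
Step 5: Two-sided p-value from the t-distribution with 4 df = 0.544093.
Step 6: alpha = 0.1. fail to reject H0.

rho = 0.3143, p = 0.544093, fail to reject H0 at alpha = 0.1.


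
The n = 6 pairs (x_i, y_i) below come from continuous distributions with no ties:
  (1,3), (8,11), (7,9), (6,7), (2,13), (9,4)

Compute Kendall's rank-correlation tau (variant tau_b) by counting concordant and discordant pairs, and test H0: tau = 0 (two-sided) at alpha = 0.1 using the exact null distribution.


Step 1: Enumerate the 15 unordered pairs (i,j) with i<j and classify each by sign(x_j-x_i) * sign(y_j-y_i).
  (1,2):dx=+7,dy=+8->C; (1,3):dx=+6,dy=+6->C; (1,4):dx=+5,dy=+4->C; (1,5):dx=+1,dy=+10->C
  (1,6):dx=+8,dy=+1->C; (2,3):dx=-1,dy=-2->C; (2,4):dx=-2,dy=-4->C; (2,5):dx=-6,dy=+2->D
  (2,6):dx=+1,dy=-7->D; (3,4):dx=-1,dy=-2->C; (3,5):dx=-5,dy=+4->D; (3,6):dx=+2,dy=-5->D
  (4,5):dx=-4,dy=+6->D; (4,6):dx=+3,dy=-3->D; (5,6):dx=+7,dy=-9->D
Step 2: C = 8, D = 7, total pairs = 15.
Step 3: tau = (C - D)/(n(n-1)/2) = (8 - 7)/15 = 0.066667.
Step 4: Exact two-sided p-value (enumerate n! = 720 permutations of y under H0): p = 1.000000.
Step 5: alpha = 0.1. fail to reject H0.

tau_b = 0.0667 (C=8, D=7), p = 1.000000, fail to reject H0.


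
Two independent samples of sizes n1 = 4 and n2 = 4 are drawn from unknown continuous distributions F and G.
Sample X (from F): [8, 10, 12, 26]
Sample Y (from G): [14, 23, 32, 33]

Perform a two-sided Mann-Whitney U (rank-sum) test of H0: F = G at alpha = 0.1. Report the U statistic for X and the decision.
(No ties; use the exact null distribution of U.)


Step 1: Combine and sort all 8 observations; assign midranks.
sorted (value, group): (8,X), (10,X), (12,X), (14,Y), (23,Y), (26,X), (32,Y), (33,Y)
ranks: 8->1, 10->2, 12->3, 14->4, 23->5, 26->6, 32->7, 33->8
Step 2: Rank sum for X: R1 = 1 + 2 + 3 + 6 = 12.
Step 3: U_X = R1 - n1(n1+1)/2 = 12 - 4*5/2 = 12 - 10 = 2.
       U_Y = n1*n2 - U_X = 16 - 2 = 14.
Step 4: No ties, so the exact null distribution of U (based on enumerating the C(8,4) = 70 equally likely rank assignments) gives the two-sided p-value.
Step 5: p-value = 0.114286; compare to alpha = 0.1. fail to reject H0.

U_X = 2, p = 0.114286, fail to reject H0 at alpha = 0.1.


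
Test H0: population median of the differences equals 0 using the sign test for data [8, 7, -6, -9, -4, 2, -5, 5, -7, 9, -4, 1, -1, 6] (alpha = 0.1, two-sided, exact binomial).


Step 1: Discard zero differences. Original n = 14; n_eff = number of nonzero differences = 14.
Nonzero differences (with sign): +8, +7, -6, -9, -4, +2, -5, +5, -7, +9, -4, +1, -1, +6
Step 2: Count signs: positive = 7, negative = 7.
Step 3: Under H0: P(positive) = 0.5, so the number of positives S ~ Bin(14, 0.5).
Step 4: Two-sided exact p-value = sum of Bin(14,0.5) probabilities at or below the observed probability = 1.000000.
Step 5: alpha = 0.1. fail to reject H0.

n_eff = 14, pos = 7, neg = 7, p = 1.000000, fail to reject H0.


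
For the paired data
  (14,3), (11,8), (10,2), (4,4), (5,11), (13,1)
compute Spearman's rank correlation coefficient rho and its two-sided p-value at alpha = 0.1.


Step 1: Rank x and y separately (midranks; no ties here).
rank(x): 14->6, 11->4, 10->3, 4->1, 5->2, 13->5
rank(y): 3->3, 8->5, 2->2, 4->4, 11->6, 1->1
Step 2: d_i = R_x(i) - R_y(i); compute d_i^2.
  (6-3)^2=9, (4-5)^2=1, (3-2)^2=1, (1-4)^2=9, (2-6)^2=16, (5-1)^2=16
sum(d^2) = 52.
Step 3: rho = 1 - 6*52 / (6*(6^2 - 1)) = 1 - 312/210 = -0.485714.
Step 4: Under H0, t = rho * sqrt((n-2)/(1-rho^2)) = -1.1113 ~ t(4).
Step 5: Two-sided p-value from the t-distribution with 4 df = 0.328723.
Step 6: alpha = 0.1. fail to reject H0.

rho = -0.4857, p = 0.328723, fail to reject H0 at alpha = 0.1.


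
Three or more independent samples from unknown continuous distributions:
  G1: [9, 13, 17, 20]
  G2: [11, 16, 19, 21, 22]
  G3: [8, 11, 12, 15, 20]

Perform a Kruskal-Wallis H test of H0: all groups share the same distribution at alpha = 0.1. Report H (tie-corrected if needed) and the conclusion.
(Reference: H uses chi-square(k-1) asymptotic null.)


Step 1: Combine all N = 14 observations and assign midranks.
sorted (value, group, rank): (8,G3,1), (9,G1,2), (11,G2,3.5), (11,G3,3.5), (12,G3,5), (13,G1,6), (15,G3,7), (16,G2,8), (17,G1,9), (19,G2,10), (20,G1,11.5), (20,G3,11.5), (21,G2,13), (22,G2,14)
Step 2: Sum ranks within each group.
R_1 = 28.5 (n_1 = 4)
R_2 = 48.5 (n_2 = 5)
R_3 = 28 (n_3 = 5)
Step 3: H = 12/(N(N+1)) * sum(R_i^2/n_i) - 3(N+1)
     = 12/(14*15) * (28.5^2/4 + 48.5^2/5 + 28^2/5) - 3*15
     = 0.057143 * 830.312 - 45
     = 2.446429.
Step 4: Ties present; correction factor C = 1 - 12/(14^3 - 14) = 0.995604. Corrected H = 2.446429 / 0.995604 = 2.457230.
Step 5: Under H0, H ~ chi^2(2); p-value = 0.292698.
Step 6: alpha = 0.1. fail to reject H0.

H = 2.4572, df = 2, p = 0.292698, fail to reject H0.


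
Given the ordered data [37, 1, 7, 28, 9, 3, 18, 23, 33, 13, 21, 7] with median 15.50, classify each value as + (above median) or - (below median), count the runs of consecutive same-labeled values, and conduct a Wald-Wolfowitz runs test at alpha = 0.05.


Step 1: Compute median = 15.50; label A = above, B = below.
Labels in order: ABBABBAAABAB  (n_A = 6, n_B = 6)
Step 2: Count runs R = 8.
Step 3: Under H0 (random ordering), E[R] = 2*n_A*n_B/(n_A+n_B) + 1 = 2*6*6/12 + 1 = 7.0000.
        Var[R] = 2*n_A*n_B*(2*n_A*n_B - n_A - n_B) / ((n_A+n_B)^2 * (n_A+n_B-1)) = 4320/1584 = 2.7273.
        SD[R] = 1.6514.
Step 4: Continuity-corrected z = (R - 0.5 - E[R]) / SD[R] = (8 - 0.5 - 7.0000) / 1.6514 = 0.3028.
Step 5: Two-sided p-value via normal approximation = 2*(1 - Phi(|z|)) = 0.762069.
Step 6: alpha = 0.05. fail to reject H0.

R = 8, z = 0.3028, p = 0.762069, fail to reject H0.


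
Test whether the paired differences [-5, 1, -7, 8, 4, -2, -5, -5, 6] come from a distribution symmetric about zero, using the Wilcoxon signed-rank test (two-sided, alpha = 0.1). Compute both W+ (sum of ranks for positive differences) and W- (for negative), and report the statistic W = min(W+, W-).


Step 1: Drop any zero differences (none here) and take |d_i|.
|d| = [5, 1, 7, 8, 4, 2, 5, 5, 6]
Step 2: Midrank |d_i| (ties get averaged ranks).
ranks: |5|->5, |1|->1, |7|->8, |8|->9, |4|->3, |2|->2, |5|->5, |5|->5, |6|->7
Step 3: Attach original signs; sum ranks with positive sign and with negative sign.
W+ = 1 + 9 + 3 + 7 = 20
W- = 5 + 8 + 2 + 5 + 5 = 25
(Check: W+ + W- = 45 should equal n(n+1)/2 = 45.)
Step 4: Test statistic W = min(W+, W-) = 20.
Step 5: Ties in |d|, so use the tie-corrected normal approximation.
        E[W] = n(n+1)/4 = 9*10/4 = 22.5.
        Tie groups: |d|=5 (t=3); sum(t^3 - t) = 24.
        Var[W] = n(n+1)(2n+1)/24 - sum(t^3-t)/48 = 1710/24 - 24/48 = 70.75.
        z = (W - E[W]) / sqrt(Var[W]) = (20 - 22.5) / 8.4113 = -0.2972.
        Two-sided p = 2*Phi(z) = 0.766299.
Step 6: alpha = 0.1. fail to reject H0.

W+ = 20, W- = 25, W = min = 20, p = 0.766299, fail to reject H0.


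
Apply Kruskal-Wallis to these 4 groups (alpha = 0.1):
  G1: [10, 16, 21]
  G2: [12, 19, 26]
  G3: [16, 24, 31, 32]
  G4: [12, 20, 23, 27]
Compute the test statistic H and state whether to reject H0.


Step 1: Combine all N = 14 observations and assign midranks.
sorted (value, group, rank): (10,G1,1), (12,G2,2.5), (12,G4,2.5), (16,G1,4.5), (16,G3,4.5), (19,G2,6), (20,G4,7), (21,G1,8), (23,G4,9), (24,G3,10), (26,G2,11), (27,G4,12), (31,G3,13), (32,G3,14)
Step 2: Sum ranks within each group.
R_1 = 13.5 (n_1 = 3)
R_2 = 19.5 (n_2 = 3)
R_3 = 41.5 (n_3 = 4)
R_4 = 30.5 (n_4 = 4)
Step 3: H = 12/(N(N+1)) * sum(R_i^2/n_i) - 3(N+1)
     = 12/(14*15) * (13.5^2/3 + 19.5^2/3 + 41.5^2/4 + 30.5^2/4) - 3*15
     = 0.057143 * 850.625 - 45
     = 3.607143.
Step 4: Ties present; correction factor C = 1 - 12/(14^3 - 14) = 0.995604. Corrected H = 3.607143 / 0.995604 = 3.623068.
Step 5: Under H0, H ~ chi^2(3); p-value = 0.305148.
Step 6: alpha = 0.1. fail to reject H0.

H = 3.6231, df = 3, p = 0.305148, fail to reject H0.


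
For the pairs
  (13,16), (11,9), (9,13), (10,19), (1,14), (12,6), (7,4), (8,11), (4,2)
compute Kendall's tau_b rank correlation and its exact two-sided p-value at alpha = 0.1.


Step 1: Enumerate the 36 unordered pairs (i,j) with i<j and classify each by sign(x_j-x_i) * sign(y_j-y_i).
  (1,2):dx=-2,dy=-7->C; (1,3):dx=-4,dy=-3->C; (1,4):dx=-3,dy=+3->D; (1,5):dx=-12,dy=-2->C
  (1,6):dx=-1,dy=-10->C; (1,7):dx=-6,dy=-12->C; (1,8):dx=-5,dy=-5->C; (1,9):dx=-9,dy=-14->C
  (2,3):dx=-2,dy=+4->D; (2,4):dx=-1,dy=+10->D; (2,5):dx=-10,dy=+5->D; (2,6):dx=+1,dy=-3->D
  (2,7):dx=-4,dy=-5->C; (2,8):dx=-3,dy=+2->D; (2,9):dx=-7,dy=-7->C; (3,4):dx=+1,dy=+6->C
  (3,5):dx=-8,dy=+1->D; (3,6):dx=+3,dy=-7->D; (3,7):dx=-2,dy=-9->C; (3,8):dx=-1,dy=-2->C
  (3,9):dx=-5,dy=-11->C; (4,5):dx=-9,dy=-5->C; (4,6):dx=+2,dy=-13->D; (4,7):dx=-3,dy=-15->C
  (4,8):dx=-2,dy=-8->C; (4,9):dx=-6,dy=-17->C; (5,6):dx=+11,dy=-8->D; (5,7):dx=+6,dy=-10->D
  (5,8):dx=+7,dy=-3->D; (5,9):dx=+3,dy=-12->D; (6,7):dx=-5,dy=-2->C; (6,8):dx=-4,dy=+5->D
  (6,9):dx=-8,dy=-4->C; (7,8):dx=+1,dy=+7->C; (7,9):dx=-3,dy=-2->C; (8,9):dx=-4,dy=-9->C
Step 2: C = 22, D = 14, total pairs = 36.
Step 3: tau = (C - D)/(n(n-1)/2) = (22 - 14)/36 = 0.222222.
Step 4: Exact two-sided p-value (enumerate n! = 362880 permutations of y under H0): p = 0.476709.
Step 5: alpha = 0.1. fail to reject H0.

tau_b = 0.2222 (C=22, D=14), p = 0.476709, fail to reject H0.


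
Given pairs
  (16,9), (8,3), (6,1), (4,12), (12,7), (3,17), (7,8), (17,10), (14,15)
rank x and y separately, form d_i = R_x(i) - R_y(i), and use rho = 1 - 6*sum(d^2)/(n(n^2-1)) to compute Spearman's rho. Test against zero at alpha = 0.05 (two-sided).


Step 1: Rank x and y separately (midranks; no ties here).
rank(x): 16->8, 8->5, 6->3, 4->2, 12->6, 3->1, 7->4, 17->9, 14->7
rank(y): 9->5, 3->2, 1->1, 12->7, 7->3, 17->9, 8->4, 10->6, 15->8
Step 2: d_i = R_x(i) - R_y(i); compute d_i^2.
  (8-5)^2=9, (5-2)^2=9, (3-1)^2=4, (2-7)^2=25, (6-3)^2=9, (1-9)^2=64, (4-4)^2=0, (9-6)^2=9, (7-8)^2=1
sum(d^2) = 130.
Step 3: rho = 1 - 6*130 / (9*(9^2 - 1)) = 1 - 780/720 = -0.083333.
Step 4: Under H0, t = rho * sqrt((n-2)/(1-rho^2)) = -0.2212 ~ t(7).
Step 5: Two-sided p-value from the t-distribution with 7 df = 0.831214.
Step 6: alpha = 0.05. fail to reject H0.

rho = -0.0833, p = 0.831214, fail to reject H0 at alpha = 0.05.


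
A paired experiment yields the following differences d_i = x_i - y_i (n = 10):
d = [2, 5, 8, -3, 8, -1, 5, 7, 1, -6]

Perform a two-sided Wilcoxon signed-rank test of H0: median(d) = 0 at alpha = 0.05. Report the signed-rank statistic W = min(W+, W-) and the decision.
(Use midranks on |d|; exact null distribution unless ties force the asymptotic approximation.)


Step 1: Drop any zero differences (none here) and take |d_i|.
|d| = [2, 5, 8, 3, 8, 1, 5, 7, 1, 6]
Step 2: Midrank |d_i| (ties get averaged ranks).
ranks: |2|->3, |5|->5.5, |8|->9.5, |3|->4, |8|->9.5, |1|->1.5, |5|->5.5, |7|->8, |1|->1.5, |6|->7
Step 3: Attach original signs; sum ranks with positive sign and with negative sign.
W+ = 3 + 5.5 + 9.5 + 9.5 + 5.5 + 8 + 1.5 = 42.5
W- = 4 + 1.5 + 7 = 12.5
(Check: W+ + W- = 55 should equal n(n+1)/2 = 55.)
Step 4: Test statistic W = min(W+, W-) = 12.5.
Step 5: Ties in |d|, so use the tie-corrected normal approximation.
        E[W] = n(n+1)/4 = 10*11/4 = 27.5.
        Tie groups: |d|=1 (t=2), |d|=5 (t=2), |d|=8 (t=2); sum(t^3 - t) = 18.
        Var[W] = n(n+1)(2n+1)/24 - sum(t^3-t)/48 = 2310/24 - 18/48 = 95.875.
        z = (W - E[W]) / sqrt(Var[W]) = (12.5 - 27.5) / 9.7916 = -1.5319.
        Two-sided p = 2*Phi(z) = 0.125540.
Step 6: alpha = 0.05. fail to reject H0.

W+ = 42.5, W- = 12.5, W = min = 12.5, p = 0.125540, fail to reject H0.


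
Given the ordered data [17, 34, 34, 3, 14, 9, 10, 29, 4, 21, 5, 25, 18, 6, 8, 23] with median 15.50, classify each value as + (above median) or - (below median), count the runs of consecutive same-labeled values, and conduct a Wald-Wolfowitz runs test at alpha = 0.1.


Step 1: Compute median = 15.50; label A = above, B = below.
Labels in order: AAABBBBABABAABBA  (n_A = 8, n_B = 8)
Step 2: Count runs R = 9.
Step 3: Under H0 (random ordering), E[R] = 2*n_A*n_B/(n_A+n_B) + 1 = 2*8*8/16 + 1 = 9.0000.
        Var[R] = 2*n_A*n_B*(2*n_A*n_B - n_A - n_B) / ((n_A+n_B)^2 * (n_A+n_B-1)) = 14336/3840 = 3.7333.
        SD[R] = 1.9322.
Step 4: R = E[R], so z = 0 with no continuity correction.
Step 5: Two-sided p-value via normal approximation = 2*(1 - Phi(|z|)) = 1.000000.
Step 6: alpha = 0.1. fail to reject H0.

R = 9, z = 0.0000, p = 1.000000, fail to reject H0.


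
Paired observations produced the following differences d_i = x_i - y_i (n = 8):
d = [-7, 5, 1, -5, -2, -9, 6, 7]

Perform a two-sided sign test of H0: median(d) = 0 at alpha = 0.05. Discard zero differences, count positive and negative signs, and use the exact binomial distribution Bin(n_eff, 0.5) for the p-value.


Step 1: Discard zero differences. Original n = 8; n_eff = number of nonzero differences = 8.
Nonzero differences (with sign): -7, +5, +1, -5, -2, -9, +6, +7
Step 2: Count signs: positive = 4, negative = 4.
Step 3: Under H0: P(positive) = 0.5, so the number of positives S ~ Bin(8, 0.5).
Step 4: Two-sided exact p-value = sum of Bin(8,0.5) probabilities at or below the observed probability = 1.000000.
Step 5: alpha = 0.05. fail to reject H0.

n_eff = 8, pos = 4, neg = 4, p = 1.000000, fail to reject H0.


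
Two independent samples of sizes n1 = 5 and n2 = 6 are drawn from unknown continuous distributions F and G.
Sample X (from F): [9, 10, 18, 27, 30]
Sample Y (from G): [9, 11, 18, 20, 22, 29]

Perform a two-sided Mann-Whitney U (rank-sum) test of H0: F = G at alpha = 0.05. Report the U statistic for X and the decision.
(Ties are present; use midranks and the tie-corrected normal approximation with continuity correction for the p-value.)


Step 1: Combine and sort all 11 observations; assign midranks.
sorted (value, group): (9,X), (9,Y), (10,X), (11,Y), (18,X), (18,Y), (20,Y), (22,Y), (27,X), (29,Y), (30,X)
ranks: 9->1.5, 9->1.5, 10->3, 11->4, 18->5.5, 18->5.5, 20->7, 22->8, 27->9, 29->10, 30->11
Step 2: Rank sum for X: R1 = 1.5 + 3 + 5.5 + 9 + 11 = 30.
Step 3: U_X = R1 - n1(n1+1)/2 = 30 - 5*6/2 = 30 - 15 = 15.
       U_Y = n1*n2 - U_X = 30 - 15 = 15.
Step 4: Ties are present, so use the tie-corrected normal approximation (with continuity correction) for the p-value.
Step 5: p-value = 1.000000; compare to alpha = 0.05. fail to reject H0.

U_X = 15, p = 1.000000, fail to reject H0 at alpha = 0.05.


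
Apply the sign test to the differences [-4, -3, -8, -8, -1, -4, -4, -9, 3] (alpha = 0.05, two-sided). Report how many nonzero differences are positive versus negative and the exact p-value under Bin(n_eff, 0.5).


Step 1: Discard zero differences. Original n = 9; n_eff = number of nonzero differences = 9.
Nonzero differences (with sign): -4, -3, -8, -8, -1, -4, -4, -9, +3
Step 2: Count signs: positive = 1, negative = 8.
Step 3: Under H0: P(positive) = 0.5, so the number of positives S ~ Bin(9, 0.5).
Step 4: Two-sided exact p-value = sum of Bin(9,0.5) probabilities at or below the observed probability = 0.039062.
Step 5: alpha = 0.05. reject H0.

n_eff = 9, pos = 1, neg = 8, p = 0.039062, reject H0.


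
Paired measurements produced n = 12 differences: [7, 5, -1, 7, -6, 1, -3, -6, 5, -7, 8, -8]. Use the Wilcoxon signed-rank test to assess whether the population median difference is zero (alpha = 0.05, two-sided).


Step 1: Drop any zero differences (none here) and take |d_i|.
|d| = [7, 5, 1, 7, 6, 1, 3, 6, 5, 7, 8, 8]
Step 2: Midrank |d_i| (ties get averaged ranks).
ranks: |7|->9, |5|->4.5, |1|->1.5, |7|->9, |6|->6.5, |1|->1.5, |3|->3, |6|->6.5, |5|->4.5, |7|->9, |8|->11.5, |8|->11.5
Step 3: Attach original signs; sum ranks with positive sign and with negative sign.
W+ = 9 + 4.5 + 9 + 1.5 + 4.5 + 11.5 = 40
W- = 1.5 + 6.5 + 3 + 6.5 + 9 + 11.5 = 38
(Check: W+ + W- = 78 should equal n(n+1)/2 = 78.)
Step 4: Test statistic W = min(W+, W-) = 38.
Step 5: Ties in |d|, so use the tie-corrected normal approximation.
        E[W] = n(n+1)/4 = 12*13/4 = 39.
        Tie groups: |d|=1 (t=2), |d|=5 (t=2), |d|=6 (t=2), |d|=7 (t=3), |d|=8 (t=2); sum(t^3 - t) = 48.
        Var[W] = n(n+1)(2n+1)/24 - sum(t^3-t)/48 = 3900/24 - 48/48 = 161.5.
        z = (W - E[W]) / sqrt(Var[W]) = (38 - 39) / 12.7083 = -0.0787.
        Two-sided p = 2*Phi(z) = 0.937280.
Step 6: alpha = 0.05. fail to reject H0.

W+ = 40, W- = 38, W = min = 38, p = 0.937280, fail to reject H0.


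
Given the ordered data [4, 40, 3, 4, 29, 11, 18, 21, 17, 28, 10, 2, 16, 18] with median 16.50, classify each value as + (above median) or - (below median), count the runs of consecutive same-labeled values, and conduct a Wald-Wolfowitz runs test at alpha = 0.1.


Step 1: Compute median = 16.50; label A = above, B = below.
Labels in order: BABBABAAAABBBA  (n_A = 7, n_B = 7)
Step 2: Count runs R = 8.
Step 3: Under H0 (random ordering), E[R] = 2*n_A*n_B/(n_A+n_B) + 1 = 2*7*7/14 + 1 = 8.0000.
        Var[R] = 2*n_A*n_B*(2*n_A*n_B - n_A - n_B) / ((n_A+n_B)^2 * (n_A+n_B-1)) = 8232/2548 = 3.2308.
        SD[R] = 1.7974.
Step 4: R = E[R], so z = 0 with no continuity correction.
Step 5: Two-sided p-value via normal approximation = 2*(1 - Phi(|z|)) = 1.000000.
Step 6: alpha = 0.1. fail to reject H0.

R = 8, z = 0.0000, p = 1.000000, fail to reject H0.


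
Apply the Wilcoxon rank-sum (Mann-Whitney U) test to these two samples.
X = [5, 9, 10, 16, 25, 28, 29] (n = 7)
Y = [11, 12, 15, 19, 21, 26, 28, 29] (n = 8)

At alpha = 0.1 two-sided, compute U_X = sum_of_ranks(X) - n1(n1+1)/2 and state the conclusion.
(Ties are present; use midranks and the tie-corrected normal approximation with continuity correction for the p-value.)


Step 1: Combine and sort all 15 observations; assign midranks.
sorted (value, group): (5,X), (9,X), (10,X), (11,Y), (12,Y), (15,Y), (16,X), (19,Y), (21,Y), (25,X), (26,Y), (28,X), (28,Y), (29,X), (29,Y)
ranks: 5->1, 9->2, 10->3, 11->4, 12->5, 15->6, 16->7, 19->8, 21->9, 25->10, 26->11, 28->12.5, 28->12.5, 29->14.5, 29->14.5
Step 2: Rank sum for X: R1 = 1 + 2 + 3 + 7 + 10 + 12.5 + 14.5 = 50.
Step 3: U_X = R1 - n1(n1+1)/2 = 50 - 7*8/2 = 50 - 28 = 22.
       U_Y = n1*n2 - U_X = 56 - 22 = 34.
Step 4: Ties are present, so use the tie-corrected normal approximation (with continuity correction) for the p-value.
Step 5: p-value = 0.523707; compare to alpha = 0.1. fail to reject H0.

U_X = 22, p = 0.523707, fail to reject H0 at alpha = 0.1.


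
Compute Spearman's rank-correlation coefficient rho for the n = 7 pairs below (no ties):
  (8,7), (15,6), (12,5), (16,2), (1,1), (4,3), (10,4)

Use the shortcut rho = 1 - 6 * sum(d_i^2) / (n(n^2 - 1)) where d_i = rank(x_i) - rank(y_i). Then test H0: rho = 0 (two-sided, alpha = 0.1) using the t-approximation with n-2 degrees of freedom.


Step 1: Rank x and y separately (midranks; no ties here).
rank(x): 8->3, 15->6, 12->5, 16->7, 1->1, 4->2, 10->4
rank(y): 7->7, 6->6, 5->5, 2->2, 1->1, 3->3, 4->4
Step 2: d_i = R_x(i) - R_y(i); compute d_i^2.
  (3-7)^2=16, (6-6)^2=0, (5-5)^2=0, (7-2)^2=25, (1-1)^2=0, (2-3)^2=1, (4-4)^2=0
sum(d^2) = 42.
Step 3: rho = 1 - 6*42 / (7*(7^2 - 1)) = 1 - 252/336 = 0.250000.
Step 4: Under H0, t = rho * sqrt((n-2)/(1-rho^2)) = 0.5774 ~ t(5).
Step 5: Two-sided p-value from the t-distribution with 5 df = 0.588724.
Step 6: alpha = 0.1. fail to reject H0.

rho = 0.2500, p = 0.588724, fail to reject H0 at alpha = 0.1.


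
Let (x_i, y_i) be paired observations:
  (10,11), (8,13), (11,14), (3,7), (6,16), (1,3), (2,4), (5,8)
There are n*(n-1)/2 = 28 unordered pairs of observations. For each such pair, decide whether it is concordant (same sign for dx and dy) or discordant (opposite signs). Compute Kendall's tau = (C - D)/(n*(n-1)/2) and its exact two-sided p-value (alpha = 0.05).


Step 1: Enumerate the 28 unordered pairs (i,j) with i<j and classify each by sign(x_j-x_i) * sign(y_j-y_i).
  (1,2):dx=-2,dy=+2->D; (1,3):dx=+1,dy=+3->C; (1,4):dx=-7,dy=-4->C; (1,5):dx=-4,dy=+5->D
  (1,6):dx=-9,dy=-8->C; (1,7):dx=-8,dy=-7->C; (1,8):dx=-5,dy=-3->C; (2,3):dx=+3,dy=+1->C
  (2,4):dx=-5,dy=-6->C; (2,5):dx=-2,dy=+3->D; (2,6):dx=-7,dy=-10->C; (2,7):dx=-6,dy=-9->C
  (2,8):dx=-3,dy=-5->C; (3,4):dx=-8,dy=-7->C; (3,5):dx=-5,dy=+2->D; (3,6):dx=-10,dy=-11->C
  (3,7):dx=-9,dy=-10->C; (3,8):dx=-6,dy=-6->C; (4,5):dx=+3,dy=+9->C; (4,6):dx=-2,dy=-4->C
  (4,7):dx=-1,dy=-3->C; (4,8):dx=+2,dy=+1->C; (5,6):dx=-5,dy=-13->C; (5,7):dx=-4,dy=-12->C
  (5,8):dx=-1,dy=-8->C; (6,7):dx=+1,dy=+1->C; (6,8):dx=+4,dy=+5->C; (7,8):dx=+3,dy=+4->C
Step 2: C = 24, D = 4, total pairs = 28.
Step 3: tau = (C - D)/(n(n-1)/2) = (24 - 4)/28 = 0.714286.
Step 4: Exact two-sided p-value (enumerate n! = 40320 permutations of y under H0): p = 0.014137.
Step 5: alpha = 0.05. reject H0.

tau_b = 0.7143 (C=24, D=4), p = 0.014137, reject H0.


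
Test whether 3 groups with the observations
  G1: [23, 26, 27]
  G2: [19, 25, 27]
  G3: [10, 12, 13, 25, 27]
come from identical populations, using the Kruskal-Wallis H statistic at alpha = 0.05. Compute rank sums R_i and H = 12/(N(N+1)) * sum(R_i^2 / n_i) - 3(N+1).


Step 1: Combine all N = 11 observations and assign midranks.
sorted (value, group, rank): (10,G3,1), (12,G3,2), (13,G3,3), (19,G2,4), (23,G1,5), (25,G2,6.5), (25,G3,6.5), (26,G1,8), (27,G1,10), (27,G2,10), (27,G3,10)
Step 2: Sum ranks within each group.
R_1 = 23 (n_1 = 3)
R_2 = 20.5 (n_2 = 3)
R_3 = 22.5 (n_3 = 5)
Step 3: H = 12/(N(N+1)) * sum(R_i^2/n_i) - 3(N+1)
     = 12/(11*12) * (23^2/3 + 20.5^2/3 + 22.5^2/5) - 3*12
     = 0.090909 * 417.667 - 36
     = 1.969697.
Step 4: Ties present; correction factor C = 1 - 30/(11^3 - 11) = 0.977273. Corrected H = 1.969697 / 0.977273 = 2.015504.
Step 5: Under H0, H ~ chi^2(2); p-value = 0.365039.
Step 6: alpha = 0.05. fail to reject H0.

H = 2.0155, df = 2, p = 0.365039, fail to reject H0.


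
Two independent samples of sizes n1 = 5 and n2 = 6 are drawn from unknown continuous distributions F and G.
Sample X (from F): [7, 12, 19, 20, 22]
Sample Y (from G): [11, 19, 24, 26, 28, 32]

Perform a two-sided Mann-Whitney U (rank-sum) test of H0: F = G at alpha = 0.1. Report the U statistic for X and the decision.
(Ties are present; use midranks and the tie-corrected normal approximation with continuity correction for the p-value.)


Step 1: Combine and sort all 11 observations; assign midranks.
sorted (value, group): (7,X), (11,Y), (12,X), (19,X), (19,Y), (20,X), (22,X), (24,Y), (26,Y), (28,Y), (32,Y)
ranks: 7->1, 11->2, 12->3, 19->4.5, 19->4.5, 20->6, 22->7, 24->8, 26->9, 28->10, 32->11
Step 2: Rank sum for X: R1 = 1 + 3 + 4.5 + 6 + 7 = 21.5.
Step 3: U_X = R1 - n1(n1+1)/2 = 21.5 - 5*6/2 = 21.5 - 15 = 6.5.
       U_Y = n1*n2 - U_X = 30 - 6.5 = 23.5.
Step 4: Ties are present, so use the tie-corrected normal approximation (with continuity correction) for the p-value.
Step 5: p-value = 0.143215; compare to alpha = 0.1. fail to reject H0.

U_X = 6.5, p = 0.143215, fail to reject H0 at alpha = 0.1.


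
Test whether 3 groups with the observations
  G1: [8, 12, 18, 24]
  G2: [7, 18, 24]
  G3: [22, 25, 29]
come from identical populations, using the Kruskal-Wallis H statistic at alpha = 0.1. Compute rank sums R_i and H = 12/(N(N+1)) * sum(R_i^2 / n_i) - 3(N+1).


Step 1: Combine all N = 10 observations and assign midranks.
sorted (value, group, rank): (7,G2,1), (8,G1,2), (12,G1,3), (18,G1,4.5), (18,G2,4.5), (22,G3,6), (24,G1,7.5), (24,G2,7.5), (25,G3,9), (29,G3,10)
Step 2: Sum ranks within each group.
R_1 = 17 (n_1 = 4)
R_2 = 13 (n_2 = 3)
R_3 = 25 (n_3 = 3)
Step 3: H = 12/(N(N+1)) * sum(R_i^2/n_i) - 3(N+1)
     = 12/(10*11) * (17^2/4 + 13^2/3 + 25^2/3) - 3*11
     = 0.109091 * 336.917 - 33
     = 3.754545.
Step 4: Ties present; correction factor C = 1 - 12/(10^3 - 10) = 0.987879. Corrected H = 3.754545 / 0.987879 = 3.800613.
Step 5: Under H0, H ~ chi^2(2); p-value = 0.149523.
Step 6: alpha = 0.1. fail to reject H0.

H = 3.8006, df = 2, p = 0.149523, fail to reject H0.


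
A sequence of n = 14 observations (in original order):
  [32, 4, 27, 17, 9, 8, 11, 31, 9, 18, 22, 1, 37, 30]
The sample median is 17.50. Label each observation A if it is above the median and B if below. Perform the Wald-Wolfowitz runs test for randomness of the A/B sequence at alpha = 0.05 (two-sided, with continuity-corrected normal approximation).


Step 1: Compute median = 17.50; label A = above, B = below.
Labels in order: ABABBBBABAABAA  (n_A = 7, n_B = 7)
Step 2: Count runs R = 9.
Step 3: Under H0 (random ordering), E[R] = 2*n_A*n_B/(n_A+n_B) + 1 = 2*7*7/14 + 1 = 8.0000.
        Var[R] = 2*n_A*n_B*(2*n_A*n_B - n_A - n_B) / ((n_A+n_B)^2 * (n_A+n_B-1)) = 8232/2548 = 3.2308.
        SD[R] = 1.7974.
Step 4: Continuity-corrected z = (R - 0.5 - E[R]) / SD[R] = (9 - 0.5 - 8.0000) / 1.7974 = 0.2782.
Step 5: Two-sided p-value via normal approximation = 2*(1 - Phi(|z|)) = 0.780879.
Step 6: alpha = 0.05. fail to reject H0.

R = 9, z = 0.2782, p = 0.780879, fail to reject H0.
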